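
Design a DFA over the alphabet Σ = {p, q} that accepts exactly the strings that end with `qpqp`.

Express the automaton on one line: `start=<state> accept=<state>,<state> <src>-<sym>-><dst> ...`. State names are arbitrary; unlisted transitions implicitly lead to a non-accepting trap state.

start=s0 accept=s4 s0-p->s0 s0-q->s1 s1-p->s2 s1-q->s1 s2-p->s0 s2-q->s3 s3-p->s4 s3-q->s1 s4-p->s0 s4-q->s3

Let each state record the length of the longest suffix of the input read so far that is also a prefix of `qpqp`. s1 means the last symbol is `q`; s2 means the last 2 symbols are `qp`; s3 means the last 3 symbols are `qpq`; s4 means the last 4 symbols are `qpqp`. Accept only at s4, where the string currently ends in `qpqp`.
        p   q  
>  s0   s0  s1 
   s1   s2  s1 
   s2   s0  s3 
   s3   s4  s1 
 * s4   s0  s3 
(> = start, * = accepting)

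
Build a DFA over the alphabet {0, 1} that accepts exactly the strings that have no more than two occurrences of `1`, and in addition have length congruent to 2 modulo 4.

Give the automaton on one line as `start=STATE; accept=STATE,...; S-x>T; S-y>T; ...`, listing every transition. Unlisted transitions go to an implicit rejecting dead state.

Handle the two conditions separately and then intersect. One (4 states) tracks the count of `1`s, saturating at 3; the other (4 states) tracks the input length modulo 4. Each combined state is a pair, one component from each; accept when both components accept. Minimizing collapses redundant product states.
A 13-state machine:
          0    1  
>  q0     q1   q2 
   q1     q3   q4 
   q2     q4   q5 
 * q3     q6   q7 
 * q4     q7   q8 
 * q5     q8   q9 
   q6     q0  q10 
   q7    q10  q11 
   q8    q11   q9 
   q9     q9   q9 
   q10    q2  q12 
   q11   q12   q9 
   q12    q5   q9 
(> = start, * = accepting)

start=q0; accept=q3,q4,q5; q0-0>q1; q0-1>q2; q1-0>q3; q1-1>q4; q2-0>q4; q2-1>q5; q3-0>q6; q3-1>q7; q4-0>q7; q4-1>q8; q5-0>q8; q5-1>q9; q6-0>q0; q6-1>q10; q7-0>q10; q7-1>q11; q8-0>q11; q8-1>q9; q9-0>q9; q9-1>q9; q10-0>q2; q10-1>q12; q11-0>q12; q11-1>q9; q12-0>q5; q12-1>q9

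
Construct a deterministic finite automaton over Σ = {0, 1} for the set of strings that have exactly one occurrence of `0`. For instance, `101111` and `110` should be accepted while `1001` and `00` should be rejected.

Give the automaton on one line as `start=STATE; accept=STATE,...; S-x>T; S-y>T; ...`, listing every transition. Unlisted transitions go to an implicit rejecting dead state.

Only the number of `0`s matters, and only up to 2. Make a chain q0 → q1 → q2 advanced by each `0` (with q2 absorbing); every other symbol self-loops. The accepting set is {q1}.
With 3 states:
        0   1  
>  q0   q1  q0 
 * q1   q2  q1 
   q2   q2  q2 
(> = start, * = accepting)

start=q0; accept=q1; q0-0>q1; q0-1>q0; q1-0>q2; q1-1>q1; q2-0>q2; q2-1>q2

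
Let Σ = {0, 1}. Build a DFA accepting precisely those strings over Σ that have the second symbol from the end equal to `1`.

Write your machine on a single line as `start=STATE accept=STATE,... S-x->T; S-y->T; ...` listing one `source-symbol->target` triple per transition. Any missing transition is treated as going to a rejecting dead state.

start=q0; accept=q5,q6; q0-0->q1; q0-1->q2; q1-0->q3; q1-1->q4; q2-0->q5; q2-1->q6; q3-0->q3; q3-1->q4; q4-0->q5; q4-1->q6; q5-0->q3; q5-1->q4; q6-0->q5; q6-1->q6

Because acceptance depends on a position counted from the end, the machine has to buffer the most recent 2 symbols. Make each state the string of the last up-to-2 symbols read; on input `x` shift the window left and append `x`. Accept when the buffered window has length 2 and begins with `1`.
A 7-state machine:
        0   1  
>  q0   q1  q2 
   q1   q3  q4 
   q2   q5  q6 
   q3   q3  q4 
   q4   q5  q6 
 * q5   q3  q4 
 * q6   q5  q6 
(> = start, * = accepting)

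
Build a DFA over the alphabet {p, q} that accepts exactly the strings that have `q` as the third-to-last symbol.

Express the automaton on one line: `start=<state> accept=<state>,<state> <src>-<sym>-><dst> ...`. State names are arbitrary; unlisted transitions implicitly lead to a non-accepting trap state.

Because acceptance depends on a position counted from the end, the machine has to buffer the most recent 3 symbols. Make each state the string of the last up-to-3 symbols read; on input `x` shift the window left and append `x`. Accept when the buffered window has length 3 and begins with `q`.
15 states suffice.
          p    q  
>  s0     s1   s2 
   s1     s3   s4 
   s2     s5   s6 
   s3     s7   s8 
   s4     s9  s10 
   s5    s11  s12 
   s6    s13  s14 
   s7     s7   s8 
   s8     s9  s10 
   s9    s11  s12 
   s10   s13  s14 
 * s11    s7   s8 
 * s12    s9  s10 
 * s13   s11  s12 
 * s14   s13  s14 
(> = start, * = accepting)

start=s0 accept=s11,s12,s13,s14 s0-p->s1 s0-q->s2 s1-p->s3 s1-q->s4 s2-p->s5 s2-q->s6 s3-p->s7 s3-q->s8 s4-p->s9 s4-q->s10 s5-p->s11 s5-q->s12 s6-p->s13 s6-q->s14 s7-p->s7 s7-q->s8 s8-p->s9 s8-q->s10 s9-p->s11 s9-q->s12 s10-p->s13 s10-q->s14 s11-p->s7 s11-q->s8 s12-p->s9 s12-q->s10 s13-p->s11 s13-q->s12 s14-p->s13 s14-q->s14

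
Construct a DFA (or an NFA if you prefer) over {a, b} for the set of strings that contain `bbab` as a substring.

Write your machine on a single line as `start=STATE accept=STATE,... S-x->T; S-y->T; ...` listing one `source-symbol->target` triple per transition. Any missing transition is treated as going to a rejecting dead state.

start=s0; accept=s4; s0-a->s0; s0-b->s1; s1-a->s0; s1-b->s2; s2-a->s3; s2-b->s2; s3-a->s0; s3-b->s4; s4-a->s4; s4-b->s4

Track how much of `bbab` has been matched so far: state s0 is no progress, s4 is the absorbing accept state reached once `bbab` has occurred. Intermediate states record partial matches; on a mismatch, fall back to the longest reusable overlap.
With 5 states:
        a   b  
>  s0   s0  s1 
   s1   s0  s2 
   s2   s3  s2 
   s3   s0  s4 
 * s4   s4  s4 
(> = start, * = accepting)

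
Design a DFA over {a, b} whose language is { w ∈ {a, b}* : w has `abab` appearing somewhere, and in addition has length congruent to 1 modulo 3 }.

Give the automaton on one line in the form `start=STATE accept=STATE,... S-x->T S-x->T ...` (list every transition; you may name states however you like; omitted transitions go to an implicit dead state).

start=q0 accept=q11 q0-a->q1 q0-b->q2 q1-a->q3 q1-b->q4 q2-a->q3 q2-b->q5 q3-a->q6 q3-b->q7 q4-a->q8 q4-b->q0 q5-a->q6 q5-b->q0 q6-a->q1 q6-b->q9 q7-a->q10 q7-b->q2 q8-a->q1 q8-b->q11 q9-a->q12 q9-b->q5 q10-a->q3 q10-b->q13 q11-a->q13 q11-b->q13 q12-a->q6 q12-b->q14 q13-a->q14 q13-b->q14 q14-a->q11 q14-b->q11

Handle the two conditions separately and then intersect. One (5 states) tracks whether and how much of `abab` has been seen; the other (3 states) tracks the input length modulo 3. Each combined state is a pair, one component from each; accept when both components accept.
15 states suffice.
          a    b  
>  q0     q1   q2 
   q1     q3   q4 
   q2     q3   q5 
   q3     q6   q7 
   q4     q8   q0 
   q5     q6   q0 
   q6     q1   q9 
   q7    q10   q2 
   q8     q1  q11 
   q9    q12   q5 
   q10    q3  q13 
 * q11   q13  q13 
   q12    q6  q14 
   q13   q14  q14 
   q14   q11  q11 
(> = start, * = accepting)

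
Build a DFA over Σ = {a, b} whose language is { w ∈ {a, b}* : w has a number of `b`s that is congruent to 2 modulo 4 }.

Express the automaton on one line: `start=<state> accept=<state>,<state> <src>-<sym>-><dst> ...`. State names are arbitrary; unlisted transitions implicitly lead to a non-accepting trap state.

start=S0 accept=S2 S0-a->S0 S0-b->S1 S1-a->S1 S1-b->S2 S2-a->S2 S2-b->S3 S3-a->S3 S3-b->S0

Keep the running count of `b`s modulo 4: each `b` advances along the cycle S0 → S1 → S2 → S3 → S0 while other symbols loop. Accept at S2.
4 states suffice.
        a   b  
>  S0   S0  S1 
   S1   S1  S2 
 * S2   S2  S3 
   S3   S3  S0 
(> = start, * = accepting)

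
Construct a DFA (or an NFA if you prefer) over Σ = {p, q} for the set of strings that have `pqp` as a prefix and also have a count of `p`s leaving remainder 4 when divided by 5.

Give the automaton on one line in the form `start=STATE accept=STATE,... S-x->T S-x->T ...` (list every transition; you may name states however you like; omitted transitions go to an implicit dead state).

Build one automaton per condition and run them in lockstep. The first has 5 states tracking whether the input so far still matches the prefix `pqp`; the second has 5 states tracking the count of `p`s modulo 5. A product state is a pair (one from each), accepting exactly when both do.
A 13-state machine:
          p    q  
>  S0     S1   S2 
   S1     S3   S4 
   S2     S5   S2 
   S3     S6   S3 
   S4     S7   S5 
   S5     S3   S5 
   S6     S8   S6 
   S7     S9   S7 
   S8     S2   S8 
   S9    S10   S9 
 * S10   S11  S10 
   S11   S12  S11 
   S12    S7  S12 
(> = start, * = accepting)

start=S0 accept=S10 S0-p->S1 S0-q->S2 S1-p->S3 S1-q->S4 S2-p->S5 S2-q->S2 S3-p->S6 S3-q->S3 S4-p->S7 S4-q->S5 S5-p->S3 S5-q->S5 S6-p->S8 S6-q->S6 S7-p->S9 S7-q->S7 S8-p->S2 S8-q->S8 S9-p->S10 S9-q->S9 S10-p->S11 S10-q->S10 S11-p->S12 S11-q->S11 S12-p->S7 S12-q->S12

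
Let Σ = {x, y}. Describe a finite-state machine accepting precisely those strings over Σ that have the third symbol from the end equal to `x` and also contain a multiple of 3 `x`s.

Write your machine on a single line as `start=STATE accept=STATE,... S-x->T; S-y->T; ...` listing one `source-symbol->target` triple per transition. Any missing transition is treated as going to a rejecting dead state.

Run two small machines in parallel and take their product. The first has 15 states tracking the last 3 symbols read; the second has 3 states tracking the count of `x`s modulo 3. A product state is a pair (one from each), accepting exactly when both do. Equivalent product states are then merged.
14 states suffice.
          x    y  
>  q0     q1   q0 
   q1     q2   q3 
   q2     q4   q5 
   q3     q6   q3 
 * q4     q1   q7 
   q5     q8   q9 
   q6    q10   q5 
 * q7     q1  q11 
 * q8     q1  q12 
   q9    q13   q9 
   q10    q1   q7 
 * q11    q1   q0 
   q12    q1  q11 
   q13    q1  q12 
(> = start, * = accepting)

start=q0; accept=q4,q7,q8,q11; q0-x->q1; q0-y->q0; q1-x->q2; q1-y->q3; q2-x->q4; q2-y->q5; q3-x->q6; q3-y->q3; q4-x->q1; q4-y->q7; q5-x->q8; q5-y->q9; q6-x->q10; q6-y->q5; q7-x->q1; q7-y->q11; q8-x->q1; q8-y->q12; q9-x->q13; q9-y->q9; q10-x->q1; q10-y->q7; q11-x->q1; q11-y->q0; q12-x->q1; q12-y->q11; q13-x->q1; q13-y->q12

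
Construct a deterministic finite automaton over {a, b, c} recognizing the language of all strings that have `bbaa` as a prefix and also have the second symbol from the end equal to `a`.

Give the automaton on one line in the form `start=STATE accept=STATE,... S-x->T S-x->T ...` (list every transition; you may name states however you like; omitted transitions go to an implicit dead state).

start=S0 accept=S15,S16,S17 S0-a->S1 S0-b->S2 S0-c->S3 S1-a->S4 S1-b->S5 S1-c->S6 S2-a->S7 S2-b->S8 S2-c->S9 S3-a->S10 S3-b->S11 S3-c->S12 S4-a->S4 S4-b->S5 S4-c->S6 S5-a->S7 S5-b->S13 S5-c->S9 S6-a->S10 S6-b->S11 S6-c->S12 S7-a->S4 S7-b->S5 S7-c->S6 S8-a->S14 S8-b->S13 S8-c->S9 S9-a->S10 S9-b->S11 S9-c->S12 S10-a->S4 S10-b->S5 S10-c->S6 S11-a->S7 S11-b->S13 S11-c->S9 S12-a->S10 S12-b->S11 S12-c->S12 S13-a->S7 S13-b->S13 S13-c->S9 S14-a->S15 S14-b->S5 S14-c->S6 S15-a->S15 S15-b->S16 S15-c->S17 S16-a->S18 S16-b->S19 S16-c->S20 S17-a->S21 S17-b->S22 S17-c->S23 S18-a->S15 S18-b->S16 S18-c->S17 S19-a->S18 S19-b->S19 S19-c->S20 S20-a->S21 S20-b->S22 S20-c->S23 S21-a->S15 S21-b->S16 S21-c->S17 S22-a->S18 S22-b->S19 S22-c->S20 S23-a->S21 S23-b->S22 S23-c->S23

Handle the two conditions separately and then intersect. One (6 states) tracks whether the input so far still matches the prefix `bbaa`; the other (13 states) tracks the last 2 symbols read. Each combined state is a pair, one component from each; accept when both components accept.
24 states suffice.
          a    b    c  
>  S0     S1   S2   S3 
   S1     S4   S5   S6 
   S2     S7   S8   S9 
   S3    S10  S11  S12 
   S4     S4   S5   S6 
   S5     S7  S13   S9 
   S6    S10  S11  S12 
   S7     S4   S5   S6 
   S8    S14  S13   S9 
   S9    S10  S11  S12 
   S10    S4   S5   S6 
   S11    S7  S13   S9 
   S12   S10  S11  S12 
   S13    S7  S13   S9 
   S14   S15   S5   S6 
 * S15   S15  S16  S17 
 * S16   S18  S19  S20 
 * S17   S21  S22  S23 
   S18   S15  S16  S17 
   S19   S18  S19  S20 
   S20   S21  S22  S23 
   S21   S15  S16  S17 
   S22   S18  S19  S20 
   S23   S21  S22  S23 
(> = start, * = accepting)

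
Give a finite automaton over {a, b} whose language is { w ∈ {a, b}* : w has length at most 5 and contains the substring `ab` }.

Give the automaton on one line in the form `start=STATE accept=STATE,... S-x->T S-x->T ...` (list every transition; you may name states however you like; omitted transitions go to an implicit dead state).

Build one automaton per condition and run them in lockstep. The first has 7 states tracking the input length, saturating at 6; the second has 3 states tracking whether and how much of `ab` has been seen. A product state is a pair (one from each), accepting exactly when both do.
With 18 states:
          a    b  
>  s0     s1   s2 
   s1     s3   s4 
   s2     s3   s5 
   s3     s6   s7 
 * s4     s7   s7 
   s5     s6   s8 
   s6     s9  s10 
 * s7    s10  s10 
   s8     s9  s11 
   s9    s12  s13 
 * s10   s13  s13 
   s11   s12  s14 
   s12   s15  s16 
 * s13   s16  s16 
   s14   s15  s17 
   s15   s15  s16 
   s16   s16  s16 
   s17   s15  s17 
(> = start, * = accepting)

start=s0 accept=s4,s7,s10,s13 s0-a->s1 s0-b->s2 s1-a->s3 s1-b->s4 s2-a->s3 s2-b->s5 s3-a->s6 s3-b->s7 s4-a->s7 s4-b->s7 s5-a->s6 s5-b->s8 s6-a->s9 s6-b->s10 s7-a->s10 s7-b->s10 s8-a->s9 s8-b->s11 s9-a->s12 s9-b->s13 s10-a->s13 s10-b->s13 s11-a->s12 s11-b->s14 s12-a->s15 s12-b->s16 s13-a->s16 s13-b->s16 s14-a->s15 s14-b->s17 s15-a->s15 s15-b->s16 s16-a->s16 s16-b->s16 s17-a->s15 s17-b->s17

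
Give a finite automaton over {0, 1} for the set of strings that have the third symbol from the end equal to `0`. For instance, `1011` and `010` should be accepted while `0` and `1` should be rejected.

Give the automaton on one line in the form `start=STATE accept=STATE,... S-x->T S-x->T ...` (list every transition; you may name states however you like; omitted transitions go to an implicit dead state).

A DFA must remember the last 3 symbols (since which symbol is third-to-last isn't known until the input ends). Use one state per possible window of the last ≤3 symbols; accept from those whose window starts with `0`.
15 states suffice.
       0  1 
>  A   B  C 
   B   D  E 
   C   F  G 
   D   H  I 
   E   J  K 
   F   L  M 
   G   N  O 
 * H   H  I 
 * I   J  K 
 * J   L  M 
 * K   N  O 
   L   H  I 
   M   J  K 
   N   L  M 
   O   N  O 
(> = start, * = accepting)

start=A accept=H,I,J,K A-0->B A-1->C B-0->D B-1->E C-0->F C-1->G D-0->H D-1->I E-0->J E-1->K F-0->L F-1->M G-0->N G-1->O H-0->H H-1->I I-0->J I-1->K J-0->L J-1->M K-0->N K-1->O L-0->H L-1->I M-0->J M-1->K N-0->L N-1->M O-0->N O-1->O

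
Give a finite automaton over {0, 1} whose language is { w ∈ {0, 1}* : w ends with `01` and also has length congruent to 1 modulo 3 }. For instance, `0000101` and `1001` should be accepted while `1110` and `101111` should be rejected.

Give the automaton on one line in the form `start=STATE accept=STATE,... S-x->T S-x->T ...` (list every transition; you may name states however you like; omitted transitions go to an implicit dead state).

Run two small machines in parallel and take their product. One (3 states) tracks how much of the suffix `01` has currently been matched; the other (3 states) tracks the input length modulo 3. Each combined state is a pair, one component from each; accept when both components accept.
With 9 states:
        0   1  
>  q0   q1  q2 
   q1   q3  q4 
   q2   q3  q5 
   q3   q6  q7 
   q4   q6  q0 
   q5   q6  q0 
   q6   q1  q8 
   q7   q1  q2 
 * q8   q3  q5 
(> = start, * = accepting)

start=q0 accept=q8 q0-0->q1 q0-1->q2 q1-0->q3 q1-1->q4 q2-0->q3 q2-1->q5 q3-0->q6 q3-1->q7 q4-0->q6 q4-1->q0 q5-0->q6 q5-1->q0 q6-0->q1 q6-1->q8 q7-0->q1 q7-1->q2 q8-0->q3 q8-1->q5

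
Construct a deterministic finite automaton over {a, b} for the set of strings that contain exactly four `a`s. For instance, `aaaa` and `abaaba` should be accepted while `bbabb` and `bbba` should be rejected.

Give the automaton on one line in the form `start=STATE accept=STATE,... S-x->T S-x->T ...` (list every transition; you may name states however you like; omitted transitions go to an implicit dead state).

start=q0 accept=q4 q0-a->q1 q0-b->q0 q1-a->q2 q1-b->q1 q2-a->q3 q2-b->q2 q3-a->q4 q3-b->q3 q4-a->q5 q4-b->q4 q5-a->q5 q5-b->q5

Count `a`s, saturating at 5: states q0 through q4 mean 0 through 4 `a`s seen; q5 means more than 4. Each `a` increments (capped at q5); other symbols loop. Accept from {q4}.
A 6-state machine:
        a   b  
>  q0   q1  q0 
   q1   q2  q1 
   q2   q3  q2 
   q3   q4  q3 
 * q4   q5  q4 
   q5   q5  q5 
(> = start, * = accepting)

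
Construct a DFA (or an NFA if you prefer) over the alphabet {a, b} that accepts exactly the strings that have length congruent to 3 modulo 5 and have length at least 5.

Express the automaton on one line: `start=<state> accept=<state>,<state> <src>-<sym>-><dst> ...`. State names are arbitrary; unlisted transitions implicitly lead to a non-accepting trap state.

Build one automaton per condition and run them in lockstep. The first has 5 states tracking the input length modulo 5; the second has 7 states tracking the input length, saturating at 6. A product state is a pair (one from each), accepting exactly when both do. Equivalent product states are then merged.
9 states suffice.
        a   b  
>  S0   S1  S1 
   S1   S2  S2 
   S2   S3  S3 
   S3   S4  S4 
   S4   S5  S5 
   S5   S6  S6 
   S6   S7  S7 
   S7   S8  S8 
 * S8   S4  S4 
(> = start, * = accepting)

start=S0 accept=S8 S0-a->S1 S0-b->S1 S1-a->S2 S1-b->S2 S2-a->S3 S2-b->S3 S3-a->S4 S3-b->S4 S4-a->S5 S4-b->S5 S5-a->S6 S5-b->S6 S6-a->S7 S6-b->S7 S7-a->S8 S7-b->S8 S8-a->S4 S8-b->S4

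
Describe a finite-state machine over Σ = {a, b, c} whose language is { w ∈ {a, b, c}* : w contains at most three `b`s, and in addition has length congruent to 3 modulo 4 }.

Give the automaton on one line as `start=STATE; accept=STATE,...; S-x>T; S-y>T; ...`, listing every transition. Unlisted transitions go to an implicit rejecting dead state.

start=q0; accept=q6,q7,q8,q9; q0-a>q1; q0-b>q2; q0-c>q1; q1-a>q3; q1-b>q4; q1-c>q3; q2-a>q4; q2-b>q5; q2-c>q4; q3-a>q6; q3-b>q7; q3-c>q6; q4-a>q7; q4-b>q8; q4-c>q7; q5-a>q8; q5-b>q9; q5-c>q8; q6-a>q0; q6-b>q10; q6-c>q0; q7-a>q10; q7-b>q11; q7-c>q10; q8-a>q11; q8-b>q12; q8-c>q11; q9-a>q12; q9-b>q13; q9-c>q12; q10-a>q2; q10-b>q14; q10-c>q2; q11-a>q14; q11-b>q15; q11-c>q14; q12-a>q15; q12-b>q13; q12-c>q15; q13-a>q13; q13-b>q13; q13-c>q13; q14-a>q5; q14-b>q16; q14-c>q5; q15-a>q16; q15-b>q13; q15-c>q16; q16-a>q9; q16-b>q13; q16-c>q9

Run two small machines in parallel and take their product. The first has 5 states tracking the count of `b`s, saturating at 4; the second has 4 states tracking the input length modulo 4. A product state is a pair (one from each), accepting exactly when both do. After merging equivalent states the machine shrinks.
With 17 states:
          a    b    c  
>  q0     q1   q2   q1 
   q1     q3   q4   q3 
   q2     q4   q5   q4 
   q3     q6   q7   q6 
   q4     q7   q8   q7 
   q5     q8   q9   q8 
 * q6     q0  q10   q0 
 * q7    q10  q11  q10 
 * q8    q11  q12  q11 
 * q9    q12  q13  q12 
   q10    q2  q14   q2 
   q11   q14  q15  q14 
   q12   q15  q13  q15 
   q13   q13  q13  q13 
   q14    q5  q16   q5 
   q15   q16  q13  q16 
   q16    q9  q13   q9 
(> = start, * = accepting)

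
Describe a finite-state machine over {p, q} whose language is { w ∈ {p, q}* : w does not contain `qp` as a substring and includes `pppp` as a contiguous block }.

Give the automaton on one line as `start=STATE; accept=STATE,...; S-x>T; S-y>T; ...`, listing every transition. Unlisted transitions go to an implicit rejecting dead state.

start=S0; accept=S8,S10; S0-p>S1; S0-q>S2; S1-p>S3; S1-q>S2; S2-p>S4; S2-q>S2; S3-p>S5; S3-q>S2; S4-p>S6; S4-q>S7; S5-p>S8; S5-q>S2; S6-p>S9; S6-q>S7; S7-p>S4; S7-q>S7; S8-p>S8; S8-q>S10; S9-p>S11; S9-q>S7; S10-p>S11; S10-q>S10; S11-p>S11; S11-q>S11

Handle the two conditions separately and then intersect. One (3 states) tracks partial matches of the forbidden pattern `qp`; the other (5 states) tracks whether and how much of `pppp` has been seen. Each combined state is a pair, one component from each; accept when both components accept.
          p    q  
>  S0     S1   S2 
   S1     S3   S2 
   S2     S4   S2 
   S3     S5   S2 
   S4     S6   S7 
   S5     S8   S2 
   S6     S9   S7 
   S7     S4   S7 
 * S8     S8  S10 
   S9    S11   S7 
 * S10   S11  S10 
   S11   S11  S11 
(> = start, * = accepting)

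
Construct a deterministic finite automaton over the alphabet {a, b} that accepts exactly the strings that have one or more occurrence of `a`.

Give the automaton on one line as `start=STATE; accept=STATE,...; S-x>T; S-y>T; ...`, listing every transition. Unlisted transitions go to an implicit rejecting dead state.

start=s0; accept=s1,s2; s0-a>s1; s0-b>s0; s1-a>s2; s1-b>s1; s2-a>s2; s2-b>s2

Only the number of `a`s matters, and only up to 2. Make a chain s0 → s1 → s2 advanced by each `a` (with s2 absorbing); every other symbol self-loops. The accepting set is {s1, s2}.
3 states suffice.
        a   b  
>  s0   s1  s0 
 * s1   s2  s1 
 * s2   s2  s2 
(> = start, * = accepting)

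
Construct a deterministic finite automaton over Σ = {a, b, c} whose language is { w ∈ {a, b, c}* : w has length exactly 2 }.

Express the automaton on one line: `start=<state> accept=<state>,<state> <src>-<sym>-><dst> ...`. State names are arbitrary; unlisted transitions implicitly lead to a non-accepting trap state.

start=s0 accept=s2 s0-a->s1 s0-b->s1 s0-c->s1 s1-a->s2 s1-b->s2 s1-c->s2 s2-a->s3 s2-b->s3 s2-c->s3 s3-a->s3 s3-b->s3 s3-c->s3

We only need to distinguish lengths 0, 1, …, 2, and '>2'. Chain s0 → s1 → s2 → s3 on every symbol, with s3 looping. Accepting states: {s2}.
A 4-state machine:
        a   b   c  
>  s0   s1  s1  s1 
   s1   s2  s2  s2 
 * s2   s3  s3  s3 
   s3   s3  s3  s3 
(> = start, * = accepting)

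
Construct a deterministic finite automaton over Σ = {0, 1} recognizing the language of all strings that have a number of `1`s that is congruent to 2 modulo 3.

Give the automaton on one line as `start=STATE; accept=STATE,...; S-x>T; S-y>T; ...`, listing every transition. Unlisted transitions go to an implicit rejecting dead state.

start=s0; accept=s2; s0-0>s0; s0-1>s1; s1-0>s1; s1-1>s2; s2-0>s2; s2-1>s0

The only thing that matters is how many `1`s have appeared, reduced mod 3. Use one state per residue: s0 for 0, …, s2 for 2. Reading `1` moves to the next residue; anything else stays put. s2 is accepting.
With 3 states:
        0   1  
>  s0   s0  s1 
   s1   s1  s2 
 * s2   s2  s0 
(> = start, * = accepting)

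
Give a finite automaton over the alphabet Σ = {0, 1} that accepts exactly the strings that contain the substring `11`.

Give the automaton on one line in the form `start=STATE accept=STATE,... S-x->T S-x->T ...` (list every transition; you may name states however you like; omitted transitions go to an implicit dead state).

start=s0 accept=s2 s0-0->s0 s0-1->s1 s1-0->s0 s1-1->s2 s2-0->s2 s2-1->s2

States s0..s1 record the length of the longest prefix of `11` that matches the current input suffix. Reaching s2 means `11` has been seen, and we stay there forever. Accept from s2.
With 3 states:
        0   1  
>  s0   s0  s1 
   s1   s0  s2 
 * s2   s2  s2 
(> = start, * = accepting)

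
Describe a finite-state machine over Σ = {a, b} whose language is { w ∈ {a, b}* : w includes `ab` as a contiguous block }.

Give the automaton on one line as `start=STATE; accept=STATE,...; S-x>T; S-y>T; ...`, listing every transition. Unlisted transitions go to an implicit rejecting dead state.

Track how much of `ab` has been matched so far: state S0 is no progress, S2 is the absorbing accept state reached once `ab` has occurred. Intermediate states record partial matches; on a mismatch, fall back to the longest reusable overlap.
3 states suffice.
        a   b  
>  S0   S1  S0 
   S1   S1  S2 
 * S2   S2  S2 
(> = start, * = accepting)

start=S0; accept=S2; S0-a>S1; S0-b>S0; S1-a>S1; S1-b>S2; S2-a>S2; S2-b>S2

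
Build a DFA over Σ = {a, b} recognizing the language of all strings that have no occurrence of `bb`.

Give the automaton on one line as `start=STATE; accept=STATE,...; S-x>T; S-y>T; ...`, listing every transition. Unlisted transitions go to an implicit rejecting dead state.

This is the complement of 'contains `bb`'. Use the same substring-matching states — q0 through q2 holding how much of `bb` has just been matched — but flip the accepting set: everything except the trap q2 accepts.
A 3-state machine:
        a   b  
>* q0   q0  q1 
 * q1   q0  q2 
   q2   q2  q2 
(> = start, * = accepting)

start=q0; accept=q0,q1; q0-a>q0; q0-b>q1; q1-a>q0; q1-b>q2; q2-a>q2; q2-b>q2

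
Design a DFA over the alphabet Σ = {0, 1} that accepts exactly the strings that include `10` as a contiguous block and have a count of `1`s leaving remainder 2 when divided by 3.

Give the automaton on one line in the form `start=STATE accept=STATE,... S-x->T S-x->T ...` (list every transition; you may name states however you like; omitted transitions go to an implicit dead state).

start=q0 accept=q4 q0-0->q0 q0-1->q1 q1-0->q2 q1-1->q3 q2-0->q2 q2-1->q4 q3-0->q4 q3-1->q5 q4-0->q4 q4-1->q6 q5-0->q6 q5-1->q1 q6-0->q6 q6-1->q2

Build one automaton per condition and run them in lockstep. One (3 states) tracks whether and how much of `10` has been seen; the other (3 states) tracks the count of `1`s modulo 3. Each combined state is a pair, one component from each; accept when both components accept.
7 states suffice.
        0   1  
>  q0   q0  q1 
   q1   q2  q3 
   q2   q2  q4 
   q3   q4  q5 
 * q4   q4  q6 
   q5   q6  q1 
   q6   q6  q2 
(> = start, * = accepting)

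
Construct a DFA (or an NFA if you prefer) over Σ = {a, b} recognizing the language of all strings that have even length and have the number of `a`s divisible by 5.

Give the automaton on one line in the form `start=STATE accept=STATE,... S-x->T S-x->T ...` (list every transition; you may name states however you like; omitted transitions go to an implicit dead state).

Run two small machines in parallel and take their product. One (2 states) tracks the input length modulo 2; the other (5 states) tracks the count of `a`s modulo 5. Each combined state is a pair, one component from each; accept when both components accept.
10 states suffice.
        a   b  
>* s0   s1  s2 
   s1   s3  s4 
   s2   s4  s0 
   s3   s5  s6 
   s4   s6  s1 
   s5   s7  s8 
   s6   s8  s3 
   s7   s2  s9 
   s8   s9  s5 
   s9   s0  s7 
(> = start, * = accepting)

start=s0 accept=s0 s0-a->s1 s0-b->s2 s1-a->s3 s1-b->s4 s2-a->s4 s2-b->s0 s3-a->s5 s3-b->s6 s4-a->s6 s4-b->s1 s5-a->s7 s5-b->s8 s6-a->s8 s6-b->s3 s7-a->s2 s7-b->s9 s8-a->s9 s8-b->s5 s9-a->s0 s9-b->s7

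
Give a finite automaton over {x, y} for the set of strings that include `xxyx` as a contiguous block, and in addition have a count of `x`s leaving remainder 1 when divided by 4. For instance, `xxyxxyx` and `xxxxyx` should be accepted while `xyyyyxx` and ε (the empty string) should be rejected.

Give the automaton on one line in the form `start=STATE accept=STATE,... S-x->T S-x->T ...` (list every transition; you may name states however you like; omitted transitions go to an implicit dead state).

Run two small machines in parallel and take their product. One (5 states) tracks whether and how much of `xxyx` has been seen; the other (4 states) tracks the count of `x`s modulo 4. Each combined state is a pair, one component from each; accept when both components accept.
          x    y  
>  q0     q1   q0 
   q1     q2   q3 
   q2     q4   q5 
   q3     q6   q3 
   q4     q7   q8 
   q5     q9  q10 
   q6     q4  q10 
   q7    q11  q12 
   q8    q13  q14 
   q9    q13   q9 
   q10   q15  q10 
   q11    q2  q16 
   q12   q17   q0 
   q13   q17  q13 
   q14   q18  q14 
   q15    q7  q14 
   q16   q19   q3 
 * q17   q19  q17 
   q18   q11   q0 
   q19    q9  q19 
(> = start, * = accepting)

start=q0 accept=q17 q0-x->q1 q0-y->q0 q1-x->q2 q1-y->q3 q2-x->q4 q2-y->q5 q3-x->q6 q3-y->q3 q4-x->q7 q4-y->q8 q5-x->q9 q5-y->q10 q6-x->q4 q6-y->q10 q7-x->q11 q7-y->q12 q8-x->q13 q8-y->q14 q9-x->q13 q9-y->q9 q10-x->q15 q10-y->q10 q11-x->q2 q11-y->q16 q12-x->q17 q12-y->q0 q13-x->q17 q13-y->q13 q14-x->q18 q14-y->q14 q15-x->q7 q15-y->q14 q16-x->q19 q16-y->q3 q17-x->q19 q17-y->q17 q18-x->q11 q18-y->q0 q19-x->q9 q19-y->q19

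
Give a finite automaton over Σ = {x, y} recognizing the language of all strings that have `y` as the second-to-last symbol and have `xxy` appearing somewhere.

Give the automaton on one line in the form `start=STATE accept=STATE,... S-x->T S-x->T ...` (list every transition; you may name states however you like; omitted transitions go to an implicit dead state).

Run two small machines in parallel and take their product. One (7 states) tracks the last 2 symbols read; the other (4 states) tracks whether and how much of `xxy` has been seen. Each combined state is a pair, one component from each; accept when both components accept.
An 11-state machine:
          x    y  
>  q0     q1   q2 
   q1     q3   q4 
   q2     q5   q6 
   q3     q3   q7 
   q4     q5   q6 
   q5     q3   q4 
   q6     q5   q6 
   q7     q8   q9 
 * q8    q10   q7 
 * q9     q8   q9 
   q10   q10   q7 
(> = start, * = accepting)

start=q0 accept=q8,q9 q0-x->q1 q0-y->q2 q1-x->q3 q1-y->q4 q2-x->q5 q2-y->q6 q3-x->q3 q3-y->q7 q4-x->q5 q4-y->q6 q5-x->q3 q5-y->q4 q6-x->q5 q6-y->q6 q7-x->q8 q7-y->q9 q8-x->q10 q8-y->q7 q9-x->q8 q9-y->q9 q10-x->q10 q10-y->q7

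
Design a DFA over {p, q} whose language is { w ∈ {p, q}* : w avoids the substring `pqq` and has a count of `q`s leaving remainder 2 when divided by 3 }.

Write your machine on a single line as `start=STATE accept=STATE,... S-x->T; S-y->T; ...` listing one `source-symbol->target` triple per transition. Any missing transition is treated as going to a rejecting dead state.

start=A; accept=F,H,I; A-p->B; A-q->C; B-p->B; B-q->D; C-p->E; C-q->F; D-p->E; D-q->G; E-p->E; E-q->H; F-p->I; F-q->A; G-p->G; G-q->G; H-p->I; H-q->G; I-p->I; I-q->J; J-p->B; J-q->G

Handle the two conditions separately and then intersect. The first has 4 states tracking partial matches of the forbidden pattern `pqq`; the second has 3 states tracking the count of `q`s modulo 3. A product state is a pair (one from each), accepting exactly when both do. Equivalent product states are then merged.
       p  q 
>  A   B  C 
   B   B  D 
   C   E  F 
   D   E  G 
   E   E  H 
 * F   I  A 
   G   G  G 
 * H   I  G 
 * I   I  J 
   J   B  G 
(> = start, * = accepting)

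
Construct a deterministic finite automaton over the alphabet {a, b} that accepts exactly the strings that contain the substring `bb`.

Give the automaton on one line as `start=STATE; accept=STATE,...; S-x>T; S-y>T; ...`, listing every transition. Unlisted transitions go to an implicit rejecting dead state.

start=q0; accept=q2; q0-a>q0; q0-b>q1; q1-a>q0; q1-b>q2; q2-a>q2; q2-b>q2

States q0..q1 record the length of the longest prefix of `bb` that matches the current input suffix. Reaching q2 means `bb` has been seen, and we stay there forever. Accept from q2.
3 states suffice.
        a   b  
>  q0   q0  q1 
   q1   q0  q2 
 * q2   q2  q2 
(> = start, * = accepting)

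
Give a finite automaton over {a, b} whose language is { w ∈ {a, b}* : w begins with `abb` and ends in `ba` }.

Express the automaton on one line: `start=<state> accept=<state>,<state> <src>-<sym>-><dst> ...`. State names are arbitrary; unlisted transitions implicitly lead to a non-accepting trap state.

start=q0 accept=q7 q0-a->q1 q0-b->q2 q1-a->q3 q1-b->q4 q2-a->q5 q2-b->q2 q3-a->q3 q3-b->q2 q4-a->q5 q4-b->q6 q5-a->q3 q5-b->q2 q6-a->q7 q6-b->q6 q7-a->q8 q7-b->q6 q8-a->q8 q8-b->q6

Handle the two conditions separately and then intersect. One (5 states) tracks whether the input so far still matches the prefix `abb`; the other (3 states) tracks how much of the suffix `ba` has currently been matched. Each combined state is a pair, one component from each; accept when both components accept.
        a   b  
>  q0   q1  q2 
   q1   q3  q4 
   q2   q5  q2 
   q3   q3  q2 
   q4   q5  q6 
   q5   q3  q2 
   q6   q7  q6 
 * q7   q8  q6 
   q8   q8  q6 
(> = start, * = accepting)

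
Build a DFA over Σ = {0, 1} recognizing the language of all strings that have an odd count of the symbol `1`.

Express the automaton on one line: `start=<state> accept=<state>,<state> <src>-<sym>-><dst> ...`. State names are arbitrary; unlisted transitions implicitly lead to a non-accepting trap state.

The only thing that matters is how many `1`s have appeared, reduced mod 2. Use one state per residue: S0 for 0, …, S1 for 1. Reading `1` moves to the next residue; anything else stays put. S1 is accepting.
2 states suffice.
        0   1  
>  S0   S0  S1 
 * S1   S1  S0 
(> = start, * = accepting)

start=S0 accept=S1 S0-0->S0 S0-1->S1 S1-0->S1 S1-1->S0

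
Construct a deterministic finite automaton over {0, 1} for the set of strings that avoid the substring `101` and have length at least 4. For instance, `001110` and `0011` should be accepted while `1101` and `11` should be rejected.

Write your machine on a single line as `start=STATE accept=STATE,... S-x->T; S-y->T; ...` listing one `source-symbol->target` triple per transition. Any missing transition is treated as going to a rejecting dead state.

start=A; accept=K,L,M,O,P,Q; A-0->B; A-1->C; B-0->D; B-1->E; C-0->F; C-1->E; D-0->G; D-1->H; E-0->I; E-1->H; F-0->G; F-1->J; G-0->K; G-1->L; H-0->M; H-1->L; I-0->K; I-1->N; J-0->N; J-1->N; K-0->O; K-1->P; L-0->Q; L-1->P; M-0->O; M-1->R; N-0->R; N-1->R; O-0->O; O-1->P; P-0->Q; P-1->P; Q-0->O; Q-1->R; R-0->R; R-1->R

Build one automaton per condition and run them in lockstep. The first has 4 states tracking partial matches of the forbidden pattern `101`; the second has 6 states tracking the input length, saturating at 5. A product state is a pair (one from each), accepting exactly when both do.
       0  1 
>  A   B  C 
   B   D  E 
   C   F  E 
   D   G  H 
   E   I  H 
   F   G  J 
   G   K  L 
   H   M  L 
   I   K  N 
   J   N  N 
 * K   O  P 
 * L   Q  P 
 * M   O  R 
   N   R  R 
 * O   O  P 
 * P   Q  P 
 * Q   O  R 
   R   R  R 
(> = start, * = accepting)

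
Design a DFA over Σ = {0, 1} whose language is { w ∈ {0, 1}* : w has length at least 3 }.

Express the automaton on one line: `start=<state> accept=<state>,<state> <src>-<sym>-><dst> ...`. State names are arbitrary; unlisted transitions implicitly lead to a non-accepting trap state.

start=q0 accept=q3,q4 q0-0->q1 q0-1->q1 q1-0->q2 q1-1->q2 q2-0->q3 q2-1->q3 q3-0->q4 q3-1->q4 q4-0->q4 q4-1->q4

Count input length up to 4: every symbol moves from q0 toward q4, which means 'more than 3' and absorbs. Accept from {q3, q4}.
5 states suffice.
        0   1  
>  q0   q1  q1 
   q1   q2  q2 
   q2   q3  q3 
 * q3   q4  q4 
 * q4   q4  q4 
(> = start, * = accepting)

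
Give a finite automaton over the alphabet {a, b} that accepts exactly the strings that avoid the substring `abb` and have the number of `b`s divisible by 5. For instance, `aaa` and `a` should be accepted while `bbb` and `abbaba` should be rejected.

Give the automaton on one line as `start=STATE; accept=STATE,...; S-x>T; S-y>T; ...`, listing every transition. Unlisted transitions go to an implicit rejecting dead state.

Run two small machines in parallel and take their product. The first has 4 states tracking partial matches of the forbidden pattern `abb`; the second has 5 states tracking the count of `b`s modulo 5. A product state is a pair (one from each), accepting exactly when both do.
20 states suffice.
          a    b  
>* q0     q1   q2 
 * q1     q1   q3 
   q2     q4   q5 
   q3     q4   q6 
   q4     q4   q7 
   q5     q8   q9 
   q6     q6  q10 
   q7     q8  q10 
   q8     q8  q11 
   q9    q12  q13 
   q10   q10  q14 
   q11   q12  q14 
   q12   q12  q15 
   q13   q16   q0 
   q14   q14  q17 
   q15   q16  q17 
   q16   q16  q18 
   q17   q17  q19 
 * q18    q1  q19 
   q19   q19   q6 
(> = start, * = accepting)

start=q0; accept=q0,q1,q18; q0-a>q1; q0-b>q2; q1-a>q1; q1-b>q3; q2-a>q4; q2-b>q5; q3-a>q4; q3-b>q6; q4-a>q4; q4-b>q7; q5-a>q8; q5-b>q9; q6-a>q6; q6-b>q10; q7-a>q8; q7-b>q10; q8-a>q8; q8-b>q11; q9-a>q12; q9-b>q13; q10-a>q10; q10-b>q14; q11-a>q12; q11-b>q14; q12-a>q12; q12-b>q15; q13-a>q16; q13-b>q0; q14-a>q14; q14-b>q17; q15-a>q16; q15-b>q17; q16-a>q16; q16-b>q18; q17-a>q17; q17-b>q19; q18-a>q1; q18-b>q19; q19-a>q19; q19-b>q6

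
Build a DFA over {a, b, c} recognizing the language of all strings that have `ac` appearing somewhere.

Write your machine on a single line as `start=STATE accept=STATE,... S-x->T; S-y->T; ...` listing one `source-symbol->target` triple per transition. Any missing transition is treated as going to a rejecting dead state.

Track how much of `ac` has been matched so far: state S0 is no progress, S2 is the absorbing accept state reached once `ac` has occurred. Intermediate states record partial matches; on a mismatch, fall back to the longest reusable overlap.
With 3 states:
        a   b   c  
>  S0   S1  S0  S0 
   S1   S1  S0  S2 
 * S2   S2  S2  S2 
(> = start, * = accepting)

start=S0; accept=S2; S0-a->S1; S0-b->S0; S0-c->S0; S1-a->S1; S1-b->S0; S1-c->S2; S2-a->S2; S2-b->S2; S2-c->S2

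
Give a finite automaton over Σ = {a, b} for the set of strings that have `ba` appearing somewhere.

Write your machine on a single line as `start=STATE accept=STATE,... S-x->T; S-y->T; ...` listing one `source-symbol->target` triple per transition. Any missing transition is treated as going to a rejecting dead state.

States q0..q1 record the length of the longest prefix of `ba` that matches the current input suffix. Reaching q2 means `ba` has been seen, and we stay there forever. Accept from q2.
3 states suffice.
        a   b  
>  q0   q0  q1 
   q1   q2  q1 
 * q2   q2  q2 
(> = start, * = accepting)

start=q0; accept=q2; q0-a->q0; q0-b->q1; q1-a->q2; q1-b->q1; q2-a->q2; q2-b->q2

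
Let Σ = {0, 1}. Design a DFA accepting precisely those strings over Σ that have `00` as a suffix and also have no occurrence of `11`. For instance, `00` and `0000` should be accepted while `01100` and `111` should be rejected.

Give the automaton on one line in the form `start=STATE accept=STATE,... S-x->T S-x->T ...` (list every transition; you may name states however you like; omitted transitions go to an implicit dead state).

start=A accept=D A-0->B A-1->C B-0->D B-1->C C-0->B C-1->E D-0->D D-1->C E-0->F E-1->E F-0->G F-1->E G-0->G G-1->E

Run two small machines in parallel and take their product. The first has 3 states tracking how much of the suffix `00` has currently been matched; the second has 3 states tracking partial matches of the forbidden pattern `11`. A product state is a pair (one from each), accepting exactly when both do.
       0  1 
>  A   B  C 
   B   D  C 
   C   B  E 
 * D   D  C 
   E   F  E 
   F   G  E 
   G   G  E 
(> = start, * = accepting)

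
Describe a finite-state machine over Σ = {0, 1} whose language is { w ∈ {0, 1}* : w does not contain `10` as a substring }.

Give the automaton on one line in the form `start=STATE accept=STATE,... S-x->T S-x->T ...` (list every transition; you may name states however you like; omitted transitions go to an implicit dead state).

Track partial matches of the forbidden pattern `10`. State q2 is a dead state reached once `10` has occurred; every other state accepts. q0 means no part of `10` is currently matched.
With 3 states:
        0   1  
>* q0   q0  q1 
 * q1   q2  q1 
   q2   q2  q2 
(> = start, * = accepting)

start=q0 accept=q0,q1 q0-0->q0 q0-1->q1 q1-0->q2 q1-1->q1 q2-0->q2 q2-1->q2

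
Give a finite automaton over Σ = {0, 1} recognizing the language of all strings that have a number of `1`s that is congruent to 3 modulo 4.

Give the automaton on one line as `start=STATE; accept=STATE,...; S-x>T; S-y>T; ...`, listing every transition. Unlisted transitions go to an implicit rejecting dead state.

Keep the running count of `1`s modulo 4: each `1` advances along the cycle A → B → C → D → A while other symbols loop. Accept at D.
With 4 states:
       0  1 
>  A   A  B 
   B   B  C 
   C   C  D 
 * D   D  A 
(> = start, * = accepting)

start=A; accept=D; A-0>A; A-1>B; B-0>B; B-1>C; C-0>C; C-1>D; D-0>D; D-1>A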